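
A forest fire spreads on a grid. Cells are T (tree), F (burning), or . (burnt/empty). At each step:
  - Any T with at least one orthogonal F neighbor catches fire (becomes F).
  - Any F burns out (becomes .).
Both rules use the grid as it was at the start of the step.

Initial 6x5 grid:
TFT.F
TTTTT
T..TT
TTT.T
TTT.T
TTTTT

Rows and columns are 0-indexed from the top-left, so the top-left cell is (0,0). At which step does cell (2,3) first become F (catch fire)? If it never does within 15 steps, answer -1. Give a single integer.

Step 1: cell (2,3)='T' (+4 fires, +2 burnt)
Step 2: cell (2,3)='T' (+4 fires, +4 burnt)
Step 3: cell (2,3)='F' (+3 fires, +4 burnt)
  -> target ignites at step 3
Step 4: cell (2,3)='.' (+2 fires, +3 burnt)
Step 5: cell (2,3)='.' (+3 fires, +2 burnt)
Step 6: cell (2,3)='.' (+4 fires, +3 burnt)
Step 7: cell (2,3)='.' (+3 fires, +4 burnt)
Step 8: cell (2,3)='.' (+0 fires, +3 burnt)
  fire out at step 8

3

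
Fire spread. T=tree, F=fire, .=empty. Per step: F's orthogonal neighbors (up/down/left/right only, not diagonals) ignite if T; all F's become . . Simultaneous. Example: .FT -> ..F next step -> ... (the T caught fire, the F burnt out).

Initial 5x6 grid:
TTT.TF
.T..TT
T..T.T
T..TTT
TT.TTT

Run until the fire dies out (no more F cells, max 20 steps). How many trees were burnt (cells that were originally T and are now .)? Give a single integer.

Answer: 11

Derivation:
Step 1: +2 fires, +1 burnt (F count now 2)
Step 2: +2 fires, +2 burnt (F count now 2)
Step 3: +1 fires, +2 burnt (F count now 1)
Step 4: +2 fires, +1 burnt (F count now 2)
Step 5: +2 fires, +2 burnt (F count now 2)
Step 6: +2 fires, +2 burnt (F count now 2)
Step 7: +0 fires, +2 burnt (F count now 0)
Fire out after step 7
Initially T: 19, now '.': 22
Total burnt (originally-T cells now '.'): 11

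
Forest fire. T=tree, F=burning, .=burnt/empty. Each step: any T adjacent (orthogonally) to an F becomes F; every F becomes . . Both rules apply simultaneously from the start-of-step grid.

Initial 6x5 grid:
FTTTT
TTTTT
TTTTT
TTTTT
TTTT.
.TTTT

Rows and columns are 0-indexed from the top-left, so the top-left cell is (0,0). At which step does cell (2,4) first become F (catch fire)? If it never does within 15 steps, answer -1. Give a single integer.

Step 1: cell (2,4)='T' (+2 fires, +1 burnt)
Step 2: cell (2,4)='T' (+3 fires, +2 burnt)
Step 3: cell (2,4)='T' (+4 fires, +3 burnt)
Step 4: cell (2,4)='T' (+5 fires, +4 burnt)
Step 5: cell (2,4)='T' (+4 fires, +5 burnt)
Step 6: cell (2,4)='F' (+4 fires, +4 burnt)
  -> target ignites at step 6
Step 7: cell (2,4)='.' (+3 fires, +4 burnt)
Step 8: cell (2,4)='.' (+1 fires, +3 burnt)
Step 9: cell (2,4)='.' (+1 fires, +1 burnt)
Step 10: cell (2,4)='.' (+0 fires, +1 burnt)
  fire out at step 10

6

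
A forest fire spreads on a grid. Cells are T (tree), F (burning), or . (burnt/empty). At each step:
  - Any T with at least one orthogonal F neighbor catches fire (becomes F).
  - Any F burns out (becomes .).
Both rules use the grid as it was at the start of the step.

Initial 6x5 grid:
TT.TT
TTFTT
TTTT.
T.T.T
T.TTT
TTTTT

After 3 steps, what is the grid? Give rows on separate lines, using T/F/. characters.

Step 1: 3 trees catch fire, 1 burn out
  TT.TT
  TF.FT
  TTFT.
  T.T.T
  T.TTT
  TTTTT
Step 2: 7 trees catch fire, 3 burn out
  TF.FT
  F...F
  TF.F.
  T.F.T
  T.TTT
  TTTTT
Step 3: 4 trees catch fire, 7 burn out
  F...F
  .....
  F....
  T...T
  T.FTT
  TTTTT

F...F
.....
F....
T...T
T.FTT
TTTTT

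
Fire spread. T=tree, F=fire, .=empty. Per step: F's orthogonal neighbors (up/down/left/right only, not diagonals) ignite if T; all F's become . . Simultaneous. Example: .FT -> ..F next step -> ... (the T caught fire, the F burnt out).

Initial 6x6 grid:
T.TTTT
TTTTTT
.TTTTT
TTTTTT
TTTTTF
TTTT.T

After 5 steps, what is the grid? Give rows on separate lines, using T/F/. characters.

Step 1: 3 trees catch fire, 1 burn out
  T.TTTT
  TTTTTT
  .TTTTT
  TTTTTF
  TTTTF.
  TTTT.F
Step 2: 3 trees catch fire, 3 burn out
  T.TTTT
  TTTTTT
  .TTTTF
  TTTTF.
  TTTF..
  TTTT..
Step 3: 5 trees catch fire, 3 burn out
  T.TTTT
  TTTTTF
  .TTTF.
  TTTF..
  TTF...
  TTTF..
Step 4: 6 trees catch fire, 5 burn out
  T.TTTF
  TTTTF.
  .TTF..
  TTF...
  TF....
  TTF...
Step 5: 6 trees catch fire, 6 burn out
  T.TTF.
  TTTF..
  .TF...
  TF....
  F.....
  TF....

T.TTF.
TTTF..
.TF...
TF....
F.....
TF....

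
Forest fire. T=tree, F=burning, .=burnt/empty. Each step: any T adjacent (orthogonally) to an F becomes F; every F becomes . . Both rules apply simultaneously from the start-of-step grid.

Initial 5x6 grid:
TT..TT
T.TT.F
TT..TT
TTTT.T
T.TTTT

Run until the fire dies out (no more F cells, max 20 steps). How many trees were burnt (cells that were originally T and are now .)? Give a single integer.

Step 1: +2 fires, +1 burnt (F count now 2)
Step 2: +3 fires, +2 burnt (F count now 3)
Step 3: +1 fires, +3 burnt (F count now 1)
Step 4: +1 fires, +1 burnt (F count now 1)
Step 5: +1 fires, +1 burnt (F count now 1)
Step 6: +2 fires, +1 burnt (F count now 2)
Step 7: +1 fires, +2 burnt (F count now 1)
Step 8: +1 fires, +1 burnt (F count now 1)
Step 9: +2 fires, +1 burnt (F count now 2)
Step 10: +2 fires, +2 burnt (F count now 2)
Step 11: +1 fires, +2 burnt (F count now 1)
Step 12: +1 fires, +1 burnt (F count now 1)
Step 13: +1 fires, +1 burnt (F count now 1)
Step 14: +0 fires, +1 burnt (F count now 0)
Fire out after step 14
Initially T: 21, now '.': 28
Total burnt (originally-T cells now '.'): 19

Answer: 19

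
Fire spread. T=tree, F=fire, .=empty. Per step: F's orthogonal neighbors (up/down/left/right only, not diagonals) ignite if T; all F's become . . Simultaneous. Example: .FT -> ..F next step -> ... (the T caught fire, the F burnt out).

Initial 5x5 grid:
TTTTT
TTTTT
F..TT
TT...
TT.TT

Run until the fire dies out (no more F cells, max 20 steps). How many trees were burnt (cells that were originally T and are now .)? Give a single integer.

Step 1: +2 fires, +1 burnt (F count now 2)
Step 2: +4 fires, +2 burnt (F count now 4)
Step 3: +3 fires, +4 burnt (F count now 3)
Step 4: +2 fires, +3 burnt (F count now 2)
Step 5: +3 fires, +2 burnt (F count now 3)
Step 6: +2 fires, +3 burnt (F count now 2)
Step 7: +0 fires, +2 burnt (F count now 0)
Fire out after step 7
Initially T: 18, now '.': 23
Total burnt (originally-T cells now '.'): 16

Answer: 16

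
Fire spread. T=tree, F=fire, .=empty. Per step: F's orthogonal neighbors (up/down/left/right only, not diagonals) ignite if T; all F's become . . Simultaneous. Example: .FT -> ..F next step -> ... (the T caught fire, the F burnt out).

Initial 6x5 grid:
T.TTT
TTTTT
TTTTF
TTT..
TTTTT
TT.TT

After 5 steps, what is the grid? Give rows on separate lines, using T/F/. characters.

Step 1: 2 trees catch fire, 1 burn out
  T.TTT
  TTTTF
  TTTF.
  TTT..
  TTTTT
  TT.TT
Step 2: 3 trees catch fire, 2 burn out
  T.TTF
  TTTF.
  TTF..
  TTT..
  TTTTT
  TT.TT
Step 3: 4 trees catch fire, 3 burn out
  T.TF.
  TTF..
  TF...
  TTF..
  TTTTT
  TT.TT
Step 4: 5 trees catch fire, 4 burn out
  T.F..
  TF...
  F....
  TF...
  TTFTT
  TT.TT
Step 5: 4 trees catch fire, 5 burn out
  T....
  F....
  .....
  F....
  TF.FT
  TT.TT

T....
F....
.....
F....
TF.FT
TT.TT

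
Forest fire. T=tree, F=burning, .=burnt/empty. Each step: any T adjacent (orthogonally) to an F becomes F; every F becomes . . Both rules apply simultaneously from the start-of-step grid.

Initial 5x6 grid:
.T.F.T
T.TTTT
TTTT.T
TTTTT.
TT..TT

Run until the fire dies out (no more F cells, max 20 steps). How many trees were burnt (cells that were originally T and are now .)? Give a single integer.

Answer: 20

Derivation:
Step 1: +1 fires, +1 burnt (F count now 1)
Step 2: +3 fires, +1 burnt (F count now 3)
Step 3: +3 fires, +3 burnt (F count now 3)
Step 4: +5 fires, +3 burnt (F count now 5)
Step 5: +3 fires, +5 burnt (F count now 3)
Step 6: +4 fires, +3 burnt (F count now 4)
Step 7: +1 fires, +4 burnt (F count now 1)
Step 8: +0 fires, +1 burnt (F count now 0)
Fire out after step 8
Initially T: 21, now '.': 29
Total burnt (originally-T cells now '.'): 20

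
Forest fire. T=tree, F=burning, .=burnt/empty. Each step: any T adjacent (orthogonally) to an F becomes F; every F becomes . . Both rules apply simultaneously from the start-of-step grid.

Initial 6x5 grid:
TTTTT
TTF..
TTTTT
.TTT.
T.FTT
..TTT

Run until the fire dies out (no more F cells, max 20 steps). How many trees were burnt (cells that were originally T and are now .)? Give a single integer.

Answer: 20

Derivation:
Step 1: +6 fires, +2 burnt (F count now 6)
Step 2: +9 fires, +6 burnt (F count now 9)
Step 3: +5 fires, +9 burnt (F count now 5)
Step 4: +0 fires, +5 burnt (F count now 0)
Fire out after step 4
Initially T: 21, now '.': 29
Total burnt (originally-T cells now '.'): 20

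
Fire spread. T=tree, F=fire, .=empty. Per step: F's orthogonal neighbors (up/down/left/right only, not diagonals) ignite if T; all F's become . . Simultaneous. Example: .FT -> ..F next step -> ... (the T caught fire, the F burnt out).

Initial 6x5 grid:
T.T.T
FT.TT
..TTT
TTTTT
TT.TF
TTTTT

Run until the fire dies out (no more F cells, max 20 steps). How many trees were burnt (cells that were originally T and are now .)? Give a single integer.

Answer: 21

Derivation:
Step 1: +5 fires, +2 burnt (F count now 5)
Step 2: +3 fires, +5 burnt (F count now 3)
Step 3: +4 fires, +3 burnt (F count now 4)
Step 4: +5 fires, +4 burnt (F count now 5)
Step 5: +3 fires, +5 burnt (F count now 3)
Step 6: +1 fires, +3 burnt (F count now 1)
Step 7: +0 fires, +1 burnt (F count now 0)
Fire out after step 7
Initially T: 22, now '.': 29
Total burnt (originally-T cells now '.'): 21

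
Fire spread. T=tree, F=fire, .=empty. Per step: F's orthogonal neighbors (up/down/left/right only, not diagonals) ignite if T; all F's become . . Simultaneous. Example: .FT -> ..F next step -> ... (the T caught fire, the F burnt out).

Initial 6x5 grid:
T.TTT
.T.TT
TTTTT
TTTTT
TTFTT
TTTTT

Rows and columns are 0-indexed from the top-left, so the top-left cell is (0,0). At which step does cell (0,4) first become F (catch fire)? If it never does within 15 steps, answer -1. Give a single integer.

Step 1: cell (0,4)='T' (+4 fires, +1 burnt)
Step 2: cell (0,4)='T' (+7 fires, +4 burnt)
Step 3: cell (0,4)='T' (+6 fires, +7 burnt)
Step 4: cell (0,4)='T' (+4 fires, +6 burnt)
Step 5: cell (0,4)='T' (+2 fires, +4 burnt)
Step 6: cell (0,4)='F' (+2 fires, +2 burnt)
  -> target ignites at step 6
Step 7: cell (0,4)='.' (+0 fires, +2 burnt)
  fire out at step 7

6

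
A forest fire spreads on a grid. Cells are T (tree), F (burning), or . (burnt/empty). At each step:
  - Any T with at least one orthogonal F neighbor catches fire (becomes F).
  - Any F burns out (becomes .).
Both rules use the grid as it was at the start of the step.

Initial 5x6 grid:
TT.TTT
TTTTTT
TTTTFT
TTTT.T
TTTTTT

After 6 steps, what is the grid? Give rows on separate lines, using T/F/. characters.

Step 1: 3 trees catch fire, 1 burn out
  TT.TTT
  TTTTFT
  TTTF.F
  TTTT.T
  TTTTTT
Step 2: 6 trees catch fire, 3 burn out
  TT.TFT
  TTTF.F
  TTF...
  TTTF.F
  TTTTTT
Step 3: 7 trees catch fire, 6 burn out
  TT.F.F
  TTF...
  TF....
  TTF...
  TTTFTF
Step 4: 5 trees catch fire, 7 burn out
  TT....
  TF....
  F.....
  TF....
  TTF.F.
Step 5: 4 trees catch fire, 5 burn out
  TF....
  F.....
  ......
  F.....
  TF....
Step 6: 2 trees catch fire, 4 burn out
  F.....
  ......
  ......
  ......
  F.....

F.....
......
......
......
F.....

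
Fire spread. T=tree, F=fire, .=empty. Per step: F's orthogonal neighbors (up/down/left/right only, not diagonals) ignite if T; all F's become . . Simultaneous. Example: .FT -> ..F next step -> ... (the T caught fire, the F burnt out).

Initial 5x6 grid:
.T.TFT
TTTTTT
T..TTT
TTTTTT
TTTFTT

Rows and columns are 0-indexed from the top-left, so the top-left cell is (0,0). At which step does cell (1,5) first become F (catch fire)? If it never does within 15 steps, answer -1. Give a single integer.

Step 1: cell (1,5)='T' (+6 fires, +2 burnt)
Step 2: cell (1,5)='F' (+8 fires, +6 burnt)
  -> target ignites at step 2
Step 3: cell (1,5)='.' (+5 fires, +8 burnt)
Step 4: cell (1,5)='.' (+2 fires, +5 burnt)
Step 5: cell (1,5)='.' (+3 fires, +2 burnt)
Step 6: cell (1,5)='.' (+0 fires, +3 burnt)
  fire out at step 6

2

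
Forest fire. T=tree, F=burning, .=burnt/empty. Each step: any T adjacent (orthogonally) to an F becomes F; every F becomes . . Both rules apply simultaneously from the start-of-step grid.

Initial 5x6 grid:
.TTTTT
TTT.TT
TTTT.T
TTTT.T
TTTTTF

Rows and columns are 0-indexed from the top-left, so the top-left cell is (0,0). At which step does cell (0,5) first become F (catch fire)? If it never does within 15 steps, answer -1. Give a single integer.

Step 1: cell (0,5)='T' (+2 fires, +1 burnt)
Step 2: cell (0,5)='T' (+2 fires, +2 burnt)
Step 3: cell (0,5)='T' (+3 fires, +2 burnt)
Step 4: cell (0,5)='F' (+5 fires, +3 burnt)
  -> target ignites at step 4
Step 5: cell (0,5)='.' (+4 fires, +5 burnt)
Step 6: cell (0,5)='.' (+4 fires, +4 burnt)
Step 7: cell (0,5)='.' (+3 fires, +4 burnt)
Step 8: cell (0,5)='.' (+2 fires, +3 burnt)
Step 9: cell (0,5)='.' (+0 fires, +2 burnt)
  fire out at step 9

4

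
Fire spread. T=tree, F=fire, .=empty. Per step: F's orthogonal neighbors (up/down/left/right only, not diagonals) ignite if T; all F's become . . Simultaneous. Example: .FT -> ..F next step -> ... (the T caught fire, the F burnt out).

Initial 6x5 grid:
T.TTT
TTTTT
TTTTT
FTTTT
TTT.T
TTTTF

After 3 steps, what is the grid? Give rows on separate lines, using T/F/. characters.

Step 1: 5 trees catch fire, 2 burn out
  T.TTT
  TTTTT
  FTTTT
  .FTTT
  FTT.F
  TTTF.
Step 2: 7 trees catch fire, 5 burn out
  T.TTT
  FTTTT
  .FTTT
  ..FTF
  .FT..
  FTF..
Step 3: 7 trees catch fire, 7 burn out
  F.TTT
  .FTTT
  ..FTF
  ...F.
  ..F..
  .F...

F.TTT
.FTTT
..FTF
...F.
..F..
.F...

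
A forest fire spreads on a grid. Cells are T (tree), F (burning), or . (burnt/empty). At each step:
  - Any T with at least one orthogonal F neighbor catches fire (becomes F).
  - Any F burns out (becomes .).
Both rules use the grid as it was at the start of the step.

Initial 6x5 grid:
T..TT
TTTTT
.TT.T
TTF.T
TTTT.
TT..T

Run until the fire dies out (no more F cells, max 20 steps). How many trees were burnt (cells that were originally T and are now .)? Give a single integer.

Answer: 20

Derivation:
Step 1: +3 fires, +1 burnt (F count now 3)
Step 2: +5 fires, +3 burnt (F count now 5)
Step 3: +4 fires, +5 burnt (F count now 4)
Step 4: +4 fires, +4 burnt (F count now 4)
Step 5: +3 fires, +4 burnt (F count now 3)
Step 6: +1 fires, +3 burnt (F count now 1)
Step 7: +0 fires, +1 burnt (F count now 0)
Fire out after step 7
Initially T: 21, now '.': 29
Total burnt (originally-T cells now '.'): 20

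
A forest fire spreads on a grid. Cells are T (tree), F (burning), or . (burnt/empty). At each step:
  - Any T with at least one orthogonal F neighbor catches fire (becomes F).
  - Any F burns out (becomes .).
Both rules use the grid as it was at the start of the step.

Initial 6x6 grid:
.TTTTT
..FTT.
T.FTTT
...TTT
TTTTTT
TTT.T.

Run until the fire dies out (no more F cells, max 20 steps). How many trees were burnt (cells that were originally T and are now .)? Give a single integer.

Answer: 23

Derivation:
Step 1: +3 fires, +2 burnt (F count now 3)
Step 2: +5 fires, +3 burnt (F count now 5)
Step 3: +4 fires, +5 burnt (F count now 4)
Step 4: +4 fires, +4 burnt (F count now 4)
Step 5: +4 fires, +4 burnt (F count now 4)
Step 6: +2 fires, +4 burnt (F count now 2)
Step 7: +1 fires, +2 burnt (F count now 1)
Step 8: +0 fires, +1 burnt (F count now 0)
Fire out after step 8
Initially T: 24, now '.': 35
Total burnt (originally-T cells now '.'): 23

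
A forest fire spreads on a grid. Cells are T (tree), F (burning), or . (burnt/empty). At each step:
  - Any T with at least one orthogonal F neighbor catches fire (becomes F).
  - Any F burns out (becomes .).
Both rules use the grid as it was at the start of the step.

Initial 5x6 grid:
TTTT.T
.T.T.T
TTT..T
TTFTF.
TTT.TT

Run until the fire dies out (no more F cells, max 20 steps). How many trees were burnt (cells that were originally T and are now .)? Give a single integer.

Step 1: +5 fires, +2 burnt (F count now 5)
Step 2: +4 fires, +5 burnt (F count now 4)
Step 3: +3 fires, +4 burnt (F count now 3)
Step 4: +1 fires, +3 burnt (F count now 1)
Step 5: +2 fires, +1 burnt (F count now 2)
Step 6: +1 fires, +2 burnt (F count now 1)
Step 7: +1 fires, +1 burnt (F count now 1)
Step 8: +0 fires, +1 burnt (F count now 0)
Fire out after step 8
Initially T: 20, now '.': 27
Total burnt (originally-T cells now '.'): 17

Answer: 17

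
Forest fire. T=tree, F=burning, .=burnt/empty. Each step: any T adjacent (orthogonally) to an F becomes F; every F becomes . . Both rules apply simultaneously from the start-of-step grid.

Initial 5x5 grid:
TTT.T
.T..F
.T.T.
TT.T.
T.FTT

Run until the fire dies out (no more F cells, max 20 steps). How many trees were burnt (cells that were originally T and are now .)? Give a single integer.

Answer: 5

Derivation:
Step 1: +2 fires, +2 burnt (F count now 2)
Step 2: +2 fires, +2 burnt (F count now 2)
Step 3: +1 fires, +2 burnt (F count now 1)
Step 4: +0 fires, +1 burnt (F count now 0)
Fire out after step 4
Initially T: 13, now '.': 17
Total burnt (originally-T cells now '.'): 5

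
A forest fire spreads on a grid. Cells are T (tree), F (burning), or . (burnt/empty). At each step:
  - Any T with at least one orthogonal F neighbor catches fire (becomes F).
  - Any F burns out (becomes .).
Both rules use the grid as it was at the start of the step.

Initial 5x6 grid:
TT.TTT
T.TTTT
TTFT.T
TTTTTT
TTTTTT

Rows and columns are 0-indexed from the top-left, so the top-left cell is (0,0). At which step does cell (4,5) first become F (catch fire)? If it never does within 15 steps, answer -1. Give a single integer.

Step 1: cell (4,5)='T' (+4 fires, +1 burnt)
Step 2: cell (4,5)='T' (+5 fires, +4 burnt)
Step 3: cell (4,5)='T' (+7 fires, +5 burnt)
Step 4: cell (4,5)='T' (+6 fires, +7 burnt)
Step 5: cell (4,5)='F' (+4 fires, +6 burnt)
  -> target ignites at step 5
Step 6: cell (4,5)='.' (+0 fires, +4 burnt)
  fire out at step 6

5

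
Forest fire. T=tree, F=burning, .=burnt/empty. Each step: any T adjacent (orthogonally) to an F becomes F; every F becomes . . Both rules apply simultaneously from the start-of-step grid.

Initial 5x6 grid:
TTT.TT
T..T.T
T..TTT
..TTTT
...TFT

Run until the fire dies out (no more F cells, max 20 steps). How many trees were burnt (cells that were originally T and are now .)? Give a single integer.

Answer: 13

Derivation:
Step 1: +3 fires, +1 burnt (F count now 3)
Step 2: +3 fires, +3 burnt (F count now 3)
Step 3: +3 fires, +3 burnt (F count now 3)
Step 4: +2 fires, +3 burnt (F count now 2)
Step 5: +1 fires, +2 burnt (F count now 1)
Step 6: +1 fires, +1 burnt (F count now 1)
Step 7: +0 fires, +1 burnt (F count now 0)
Fire out after step 7
Initially T: 18, now '.': 25
Total burnt (originally-T cells now '.'): 13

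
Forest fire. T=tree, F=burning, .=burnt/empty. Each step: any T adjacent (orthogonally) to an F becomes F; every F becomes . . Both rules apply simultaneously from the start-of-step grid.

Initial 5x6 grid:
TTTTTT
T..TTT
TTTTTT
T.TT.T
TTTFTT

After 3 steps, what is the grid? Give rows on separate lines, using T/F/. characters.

Step 1: 3 trees catch fire, 1 burn out
  TTTTTT
  T..TTT
  TTTTTT
  T.TF.T
  TTF.FT
Step 2: 4 trees catch fire, 3 burn out
  TTTTTT
  T..TTT
  TTTFTT
  T.F..T
  TF...F
Step 3: 5 trees catch fire, 4 burn out
  TTTTTT
  T..FTT
  TTF.FT
  T....F
  F.....

TTTTTT
T..FTT
TTF.FT
T....F
F.....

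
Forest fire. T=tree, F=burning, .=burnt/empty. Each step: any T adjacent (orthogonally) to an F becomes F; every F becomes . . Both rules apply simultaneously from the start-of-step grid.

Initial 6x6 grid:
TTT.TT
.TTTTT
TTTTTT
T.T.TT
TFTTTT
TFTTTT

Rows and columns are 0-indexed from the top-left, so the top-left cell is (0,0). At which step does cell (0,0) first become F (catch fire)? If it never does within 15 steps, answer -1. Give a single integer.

Step 1: cell (0,0)='T' (+4 fires, +2 burnt)
Step 2: cell (0,0)='T' (+4 fires, +4 burnt)
Step 3: cell (0,0)='T' (+4 fires, +4 burnt)
Step 4: cell (0,0)='T' (+6 fires, +4 burnt)
Step 5: cell (0,0)='T' (+5 fires, +6 burnt)
Step 6: cell (0,0)='T' (+3 fires, +5 burnt)
Step 7: cell (0,0)='F' (+3 fires, +3 burnt)
  -> target ignites at step 7
Step 8: cell (0,0)='.' (+1 fires, +3 burnt)
Step 9: cell (0,0)='.' (+0 fires, +1 burnt)
  fire out at step 9

7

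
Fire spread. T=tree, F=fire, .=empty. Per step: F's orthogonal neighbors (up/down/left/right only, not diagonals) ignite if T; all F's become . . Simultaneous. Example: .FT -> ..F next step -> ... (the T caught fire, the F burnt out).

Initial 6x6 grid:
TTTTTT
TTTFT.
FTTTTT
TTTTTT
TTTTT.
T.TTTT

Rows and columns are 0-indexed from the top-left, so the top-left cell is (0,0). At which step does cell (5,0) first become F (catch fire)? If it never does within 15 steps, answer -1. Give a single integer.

Step 1: cell (5,0)='T' (+7 fires, +2 burnt)
Step 2: cell (5,0)='T' (+9 fires, +7 burnt)
Step 3: cell (5,0)='F' (+8 fires, +9 burnt)
  -> target ignites at step 3
Step 4: cell (5,0)='.' (+4 fires, +8 burnt)
Step 5: cell (5,0)='.' (+2 fires, +4 burnt)
Step 6: cell (5,0)='.' (+1 fires, +2 burnt)
Step 7: cell (5,0)='.' (+0 fires, +1 burnt)
  fire out at step 7

3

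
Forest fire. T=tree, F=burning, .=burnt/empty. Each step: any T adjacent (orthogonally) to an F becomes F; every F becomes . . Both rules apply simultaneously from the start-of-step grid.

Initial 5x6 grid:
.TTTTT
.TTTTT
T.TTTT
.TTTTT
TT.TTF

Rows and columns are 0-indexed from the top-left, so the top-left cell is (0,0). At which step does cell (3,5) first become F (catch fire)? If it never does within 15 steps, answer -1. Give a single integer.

Step 1: cell (3,5)='F' (+2 fires, +1 burnt)
  -> target ignites at step 1
Step 2: cell (3,5)='.' (+3 fires, +2 burnt)
Step 3: cell (3,5)='.' (+3 fires, +3 burnt)
Step 4: cell (3,5)='.' (+4 fires, +3 burnt)
Step 5: cell (3,5)='.' (+4 fires, +4 burnt)
Step 6: cell (3,5)='.' (+3 fires, +4 burnt)
Step 7: cell (3,5)='.' (+3 fires, +3 burnt)
Step 8: cell (3,5)='.' (+1 fires, +3 burnt)
Step 9: cell (3,5)='.' (+0 fires, +1 burnt)
  fire out at step 9

1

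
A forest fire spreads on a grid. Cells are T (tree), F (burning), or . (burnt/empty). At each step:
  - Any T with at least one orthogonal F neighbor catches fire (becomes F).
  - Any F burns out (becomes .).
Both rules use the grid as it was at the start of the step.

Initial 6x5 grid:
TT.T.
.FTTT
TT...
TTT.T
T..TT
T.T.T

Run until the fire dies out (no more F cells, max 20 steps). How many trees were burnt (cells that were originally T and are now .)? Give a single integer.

Answer: 13

Derivation:
Step 1: +3 fires, +1 burnt (F count now 3)
Step 2: +4 fires, +3 burnt (F count now 4)
Step 3: +4 fires, +4 burnt (F count now 4)
Step 4: +1 fires, +4 burnt (F count now 1)
Step 5: +1 fires, +1 burnt (F count now 1)
Step 6: +0 fires, +1 burnt (F count now 0)
Fire out after step 6
Initially T: 18, now '.': 25
Total burnt (originally-T cells now '.'): 13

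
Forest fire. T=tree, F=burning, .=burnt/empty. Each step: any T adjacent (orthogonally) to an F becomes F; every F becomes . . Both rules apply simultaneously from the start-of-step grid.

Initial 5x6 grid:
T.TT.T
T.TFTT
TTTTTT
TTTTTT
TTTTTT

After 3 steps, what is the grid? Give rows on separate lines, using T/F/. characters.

Step 1: 4 trees catch fire, 1 burn out
  T.TF.T
  T.F.FT
  TTTFTT
  TTTTTT
  TTTTTT
Step 2: 5 trees catch fire, 4 burn out
  T.F..T
  T....F
  TTF.FT
  TTTFTT
  TTTTTT
Step 3: 6 trees catch fire, 5 burn out
  T....F
  T.....
  TF...F
  TTF.FT
  TTTFTT

T....F
T.....
TF...F
TTF.FT
TTTFTT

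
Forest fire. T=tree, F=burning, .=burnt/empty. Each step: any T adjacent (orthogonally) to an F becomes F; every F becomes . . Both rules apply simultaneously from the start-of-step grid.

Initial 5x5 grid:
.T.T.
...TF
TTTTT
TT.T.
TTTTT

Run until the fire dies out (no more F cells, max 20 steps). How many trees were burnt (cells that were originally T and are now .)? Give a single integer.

Step 1: +2 fires, +1 burnt (F count now 2)
Step 2: +2 fires, +2 burnt (F count now 2)
Step 3: +2 fires, +2 burnt (F count now 2)
Step 4: +2 fires, +2 burnt (F count now 2)
Step 5: +4 fires, +2 burnt (F count now 4)
Step 6: +2 fires, +4 burnt (F count now 2)
Step 7: +1 fires, +2 burnt (F count now 1)
Step 8: +0 fires, +1 burnt (F count now 0)
Fire out after step 8
Initially T: 16, now '.': 24
Total burnt (originally-T cells now '.'): 15

Answer: 15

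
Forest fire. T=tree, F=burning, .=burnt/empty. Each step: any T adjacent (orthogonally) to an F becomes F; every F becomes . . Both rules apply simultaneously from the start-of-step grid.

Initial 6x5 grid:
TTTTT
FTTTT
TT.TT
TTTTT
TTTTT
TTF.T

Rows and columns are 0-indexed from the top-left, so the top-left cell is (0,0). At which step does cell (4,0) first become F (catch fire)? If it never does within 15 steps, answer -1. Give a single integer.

Step 1: cell (4,0)='T' (+5 fires, +2 burnt)
Step 2: cell (4,0)='T' (+8 fires, +5 burnt)
Step 3: cell (4,0)='F' (+6 fires, +8 burnt)
  -> target ignites at step 3
Step 4: cell (4,0)='.' (+5 fires, +6 burnt)
Step 5: cell (4,0)='.' (+2 fires, +5 burnt)
Step 6: cell (4,0)='.' (+0 fires, +2 burnt)
  fire out at step 6

3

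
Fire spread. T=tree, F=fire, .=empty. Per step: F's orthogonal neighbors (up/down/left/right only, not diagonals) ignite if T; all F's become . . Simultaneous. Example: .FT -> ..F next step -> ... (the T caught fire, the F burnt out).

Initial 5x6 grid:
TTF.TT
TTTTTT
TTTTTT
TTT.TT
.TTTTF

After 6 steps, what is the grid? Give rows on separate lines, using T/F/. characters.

Step 1: 4 trees catch fire, 2 burn out
  TF..TT
  TTFTTT
  TTTTTT
  TTT.TF
  .TTTF.
Step 2: 7 trees catch fire, 4 burn out
  F...TT
  TF.FTT
  TTFTTF
  TTT.F.
  .TTF..
Step 3: 8 trees catch fire, 7 burn out
  ....TT
  F...FF
  TF.FF.
  TTF...
  .TF...
Step 4: 5 trees catch fire, 8 burn out
  ....FF
  ......
  F.....
  TF....
  .F....
Step 5: 1 trees catch fire, 5 burn out
  ......
  ......
  ......
  F.....
  ......
Step 6: 0 trees catch fire, 1 burn out
  ......
  ......
  ......
  ......
  ......

......
......
......
......
......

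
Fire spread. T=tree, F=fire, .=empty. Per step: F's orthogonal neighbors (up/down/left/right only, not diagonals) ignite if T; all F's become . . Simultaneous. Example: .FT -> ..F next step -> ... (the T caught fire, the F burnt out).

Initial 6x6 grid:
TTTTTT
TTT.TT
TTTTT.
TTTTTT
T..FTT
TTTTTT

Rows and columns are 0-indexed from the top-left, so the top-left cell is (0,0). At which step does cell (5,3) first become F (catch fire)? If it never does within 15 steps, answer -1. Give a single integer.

Step 1: cell (5,3)='F' (+3 fires, +1 burnt)
  -> target ignites at step 1
Step 2: cell (5,3)='.' (+6 fires, +3 burnt)
Step 3: cell (5,3)='.' (+6 fires, +6 burnt)
Step 4: cell (5,3)='.' (+5 fires, +6 burnt)
Step 5: cell (5,3)='.' (+6 fires, +5 burnt)
Step 6: cell (5,3)='.' (+4 fires, +6 burnt)
Step 7: cell (5,3)='.' (+1 fires, +4 burnt)
Step 8: cell (5,3)='.' (+0 fires, +1 burnt)
  fire out at step 8

1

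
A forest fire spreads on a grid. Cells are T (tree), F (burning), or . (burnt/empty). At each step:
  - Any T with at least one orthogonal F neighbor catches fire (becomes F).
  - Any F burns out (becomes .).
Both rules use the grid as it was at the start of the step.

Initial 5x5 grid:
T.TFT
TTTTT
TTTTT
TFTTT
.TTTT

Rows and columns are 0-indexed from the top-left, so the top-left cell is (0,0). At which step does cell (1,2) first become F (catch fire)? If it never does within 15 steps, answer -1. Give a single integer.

Step 1: cell (1,2)='T' (+7 fires, +2 burnt)
Step 2: cell (1,2)='F' (+8 fires, +7 burnt)
  -> target ignites at step 2
Step 3: cell (1,2)='.' (+4 fires, +8 burnt)
Step 4: cell (1,2)='.' (+2 fires, +4 burnt)
Step 5: cell (1,2)='.' (+0 fires, +2 burnt)
  fire out at step 5

2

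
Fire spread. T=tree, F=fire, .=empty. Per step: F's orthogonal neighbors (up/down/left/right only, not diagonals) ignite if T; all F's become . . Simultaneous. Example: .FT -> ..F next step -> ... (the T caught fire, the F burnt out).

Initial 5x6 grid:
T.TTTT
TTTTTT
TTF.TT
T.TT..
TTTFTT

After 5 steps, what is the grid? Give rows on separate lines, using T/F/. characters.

Step 1: 6 trees catch fire, 2 burn out
  T.TTTT
  TTFTTT
  TF..TT
  T.FF..
  TTF.FT
Step 2: 6 trees catch fire, 6 burn out
  T.FTTT
  TF.FTT
  F...TT
  T.....
  TF...F
Step 3: 5 trees catch fire, 6 burn out
  T..FTT
  F...FT
  ....TT
  F.....
  F.....
Step 4: 4 trees catch fire, 5 burn out
  F...FT
  .....F
  ....FT
  ......
  ......
Step 5: 2 trees catch fire, 4 burn out
  .....F
  ......
  .....F
  ......
  ......

.....F
......
.....F
......
......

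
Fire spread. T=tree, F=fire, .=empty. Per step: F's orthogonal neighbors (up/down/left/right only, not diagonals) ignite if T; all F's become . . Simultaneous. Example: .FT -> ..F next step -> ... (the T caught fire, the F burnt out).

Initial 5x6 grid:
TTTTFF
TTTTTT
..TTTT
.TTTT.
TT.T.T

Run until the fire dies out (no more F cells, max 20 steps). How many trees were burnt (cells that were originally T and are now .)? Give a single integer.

Step 1: +3 fires, +2 burnt (F count now 3)
Step 2: +4 fires, +3 burnt (F count now 4)
Step 3: +4 fires, +4 burnt (F count now 4)
Step 4: +4 fires, +4 burnt (F count now 4)
Step 5: +3 fires, +4 burnt (F count now 3)
Step 6: +1 fires, +3 burnt (F count now 1)
Step 7: +1 fires, +1 burnt (F count now 1)
Step 8: +1 fires, +1 burnt (F count now 1)
Step 9: +0 fires, +1 burnt (F count now 0)
Fire out after step 9
Initially T: 22, now '.': 29
Total burnt (originally-T cells now '.'): 21

Answer: 21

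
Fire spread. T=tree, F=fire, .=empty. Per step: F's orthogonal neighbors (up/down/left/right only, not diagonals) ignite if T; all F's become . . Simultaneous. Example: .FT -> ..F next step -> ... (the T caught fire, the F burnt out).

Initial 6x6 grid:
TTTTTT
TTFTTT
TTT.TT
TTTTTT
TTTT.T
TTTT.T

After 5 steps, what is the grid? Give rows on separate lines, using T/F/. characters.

Step 1: 4 trees catch fire, 1 burn out
  TTFTTT
  TF.FTT
  TTF.TT
  TTTTTT
  TTTT.T
  TTTT.T
Step 2: 6 trees catch fire, 4 burn out
  TF.FTT
  F...FT
  TF..TT
  TTFTTT
  TTTT.T
  TTTT.T
Step 3: 8 trees catch fire, 6 burn out
  F...FT
  .....F
  F...FT
  TF.FTT
  TTFT.T
  TTTT.T
Step 4: 7 trees catch fire, 8 burn out
  .....F
  ......
  .....F
  F...FT
  TF.F.T
  TTFT.T
Step 5: 4 trees catch fire, 7 burn out
  ......
  ......
  ......
  .....F
  F....T
  TF.F.T

......
......
......
.....F
F....T
TF.F.T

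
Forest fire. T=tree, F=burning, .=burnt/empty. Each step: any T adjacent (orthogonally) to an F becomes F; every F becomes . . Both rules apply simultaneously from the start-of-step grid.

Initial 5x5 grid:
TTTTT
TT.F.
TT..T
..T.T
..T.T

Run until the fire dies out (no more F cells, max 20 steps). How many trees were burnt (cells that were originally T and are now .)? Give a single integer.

Answer: 9

Derivation:
Step 1: +1 fires, +1 burnt (F count now 1)
Step 2: +2 fires, +1 burnt (F count now 2)
Step 3: +1 fires, +2 burnt (F count now 1)
Step 4: +2 fires, +1 burnt (F count now 2)
Step 5: +2 fires, +2 burnt (F count now 2)
Step 6: +1 fires, +2 burnt (F count now 1)
Step 7: +0 fires, +1 burnt (F count now 0)
Fire out after step 7
Initially T: 14, now '.': 20
Total burnt (originally-T cells now '.'): 9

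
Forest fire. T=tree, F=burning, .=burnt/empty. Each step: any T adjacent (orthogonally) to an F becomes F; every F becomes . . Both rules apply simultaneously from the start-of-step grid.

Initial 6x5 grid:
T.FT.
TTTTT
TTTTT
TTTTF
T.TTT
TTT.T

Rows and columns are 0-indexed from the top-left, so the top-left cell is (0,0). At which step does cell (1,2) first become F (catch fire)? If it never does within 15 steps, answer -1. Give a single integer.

Step 1: cell (1,2)='F' (+5 fires, +2 burnt)
  -> target ignites at step 1
Step 2: cell (1,2)='.' (+8 fires, +5 burnt)
Step 3: cell (1,2)='.' (+4 fires, +8 burnt)
Step 4: cell (1,2)='.' (+4 fires, +4 burnt)
Step 5: cell (1,2)='.' (+2 fires, +4 burnt)
Step 6: cell (1,2)='.' (+1 fires, +2 burnt)
Step 7: cell (1,2)='.' (+0 fires, +1 burnt)
  fire out at step 7

1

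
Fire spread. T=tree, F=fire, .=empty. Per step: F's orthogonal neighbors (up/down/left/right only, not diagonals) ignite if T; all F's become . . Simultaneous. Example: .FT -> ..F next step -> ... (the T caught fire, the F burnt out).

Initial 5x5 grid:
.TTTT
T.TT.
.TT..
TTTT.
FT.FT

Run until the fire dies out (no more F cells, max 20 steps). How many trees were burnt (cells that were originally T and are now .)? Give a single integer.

Answer: 14

Derivation:
Step 1: +4 fires, +2 burnt (F count now 4)
Step 2: +2 fires, +4 burnt (F count now 2)
Step 3: +2 fires, +2 burnt (F count now 2)
Step 4: +1 fires, +2 burnt (F count now 1)
Step 5: +2 fires, +1 burnt (F count now 2)
Step 6: +2 fires, +2 burnt (F count now 2)
Step 7: +1 fires, +2 burnt (F count now 1)
Step 8: +0 fires, +1 burnt (F count now 0)
Fire out after step 8
Initially T: 15, now '.': 24
Total burnt (originally-T cells now '.'): 14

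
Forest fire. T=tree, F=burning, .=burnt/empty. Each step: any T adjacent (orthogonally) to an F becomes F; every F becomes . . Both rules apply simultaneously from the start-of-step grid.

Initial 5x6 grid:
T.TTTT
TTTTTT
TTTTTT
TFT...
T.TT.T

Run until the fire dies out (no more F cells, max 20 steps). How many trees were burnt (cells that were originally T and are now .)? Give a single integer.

Answer: 22

Derivation:
Step 1: +3 fires, +1 burnt (F count now 3)
Step 2: +5 fires, +3 burnt (F count now 5)
Step 3: +4 fires, +5 burnt (F count now 4)
Step 4: +4 fires, +4 burnt (F count now 4)
Step 5: +3 fires, +4 burnt (F count now 3)
Step 6: +2 fires, +3 burnt (F count now 2)
Step 7: +1 fires, +2 burnt (F count now 1)
Step 8: +0 fires, +1 burnt (F count now 0)
Fire out after step 8
Initially T: 23, now '.': 29
Total burnt (originally-T cells now '.'): 22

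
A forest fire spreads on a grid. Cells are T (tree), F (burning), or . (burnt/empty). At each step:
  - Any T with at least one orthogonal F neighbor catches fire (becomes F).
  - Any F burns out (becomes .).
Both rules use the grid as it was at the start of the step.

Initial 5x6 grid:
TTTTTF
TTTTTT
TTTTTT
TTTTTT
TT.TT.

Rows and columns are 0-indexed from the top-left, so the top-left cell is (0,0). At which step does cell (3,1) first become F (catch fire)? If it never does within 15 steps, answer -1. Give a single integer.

Step 1: cell (3,1)='T' (+2 fires, +1 burnt)
Step 2: cell (3,1)='T' (+3 fires, +2 burnt)
Step 3: cell (3,1)='T' (+4 fires, +3 burnt)
Step 4: cell (3,1)='T' (+4 fires, +4 burnt)
Step 5: cell (3,1)='T' (+5 fires, +4 burnt)
Step 6: cell (3,1)='T' (+4 fires, +5 burnt)
Step 7: cell (3,1)='F' (+2 fires, +4 burnt)
  -> target ignites at step 7
Step 8: cell (3,1)='.' (+2 fires, +2 burnt)
Step 9: cell (3,1)='.' (+1 fires, +2 burnt)
Step 10: cell (3,1)='.' (+0 fires, +1 burnt)
  fire out at step 10

7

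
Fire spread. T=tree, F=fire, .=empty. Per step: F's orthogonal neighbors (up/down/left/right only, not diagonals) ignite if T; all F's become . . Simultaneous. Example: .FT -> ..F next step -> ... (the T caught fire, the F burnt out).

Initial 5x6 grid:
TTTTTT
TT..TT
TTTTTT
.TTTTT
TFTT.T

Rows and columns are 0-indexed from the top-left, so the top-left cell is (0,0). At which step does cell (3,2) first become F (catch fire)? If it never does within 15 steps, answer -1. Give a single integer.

Step 1: cell (3,2)='T' (+3 fires, +1 burnt)
Step 2: cell (3,2)='F' (+3 fires, +3 burnt)
  -> target ignites at step 2
Step 3: cell (3,2)='.' (+4 fires, +3 burnt)
Step 4: cell (3,2)='.' (+4 fires, +4 burnt)
Step 5: cell (3,2)='.' (+4 fires, +4 burnt)
Step 6: cell (3,2)='.' (+4 fires, +4 burnt)
Step 7: cell (3,2)='.' (+2 fires, +4 burnt)
Step 8: cell (3,2)='.' (+1 fires, +2 burnt)
Step 9: cell (3,2)='.' (+0 fires, +1 burnt)
  fire out at step 9

2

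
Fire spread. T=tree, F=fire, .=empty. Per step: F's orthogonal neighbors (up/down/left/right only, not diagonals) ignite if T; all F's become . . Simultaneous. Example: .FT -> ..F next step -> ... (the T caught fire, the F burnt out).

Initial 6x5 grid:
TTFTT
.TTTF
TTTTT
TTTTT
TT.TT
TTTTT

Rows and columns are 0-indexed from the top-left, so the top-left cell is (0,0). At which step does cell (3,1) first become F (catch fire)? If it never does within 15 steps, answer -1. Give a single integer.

Step 1: cell (3,1)='T' (+6 fires, +2 burnt)
Step 2: cell (3,1)='T' (+5 fires, +6 burnt)
Step 3: cell (3,1)='T' (+4 fires, +5 burnt)
Step 4: cell (3,1)='F' (+4 fires, +4 burnt)
  -> target ignites at step 4
Step 5: cell (3,1)='.' (+3 fires, +4 burnt)
Step 6: cell (3,1)='.' (+3 fires, +3 burnt)
Step 7: cell (3,1)='.' (+1 fires, +3 burnt)
Step 8: cell (3,1)='.' (+0 fires, +1 burnt)
  fire out at step 8

4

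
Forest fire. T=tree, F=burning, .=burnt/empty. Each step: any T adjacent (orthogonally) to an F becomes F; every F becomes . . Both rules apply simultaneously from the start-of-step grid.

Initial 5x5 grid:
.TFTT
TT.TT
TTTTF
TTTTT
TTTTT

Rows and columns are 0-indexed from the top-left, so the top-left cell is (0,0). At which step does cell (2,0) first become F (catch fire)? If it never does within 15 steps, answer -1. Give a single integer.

Step 1: cell (2,0)='T' (+5 fires, +2 burnt)
Step 2: cell (2,0)='T' (+6 fires, +5 burnt)
Step 3: cell (2,0)='T' (+4 fires, +6 burnt)
Step 4: cell (2,0)='F' (+3 fires, +4 burnt)
  -> target ignites at step 4
Step 5: cell (2,0)='.' (+2 fires, +3 burnt)
Step 6: cell (2,0)='.' (+1 fires, +2 burnt)
Step 7: cell (2,0)='.' (+0 fires, +1 burnt)
  fire out at step 7

4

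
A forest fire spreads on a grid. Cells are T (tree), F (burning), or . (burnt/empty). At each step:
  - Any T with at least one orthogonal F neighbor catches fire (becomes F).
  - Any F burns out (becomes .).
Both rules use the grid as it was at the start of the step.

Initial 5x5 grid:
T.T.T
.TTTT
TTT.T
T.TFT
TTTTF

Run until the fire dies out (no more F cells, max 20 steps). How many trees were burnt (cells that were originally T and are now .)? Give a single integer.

Answer: 17

Derivation:
Step 1: +3 fires, +2 burnt (F count now 3)
Step 2: +3 fires, +3 burnt (F count now 3)
Step 3: +4 fires, +3 burnt (F count now 4)
Step 4: +6 fires, +4 burnt (F count now 6)
Step 5: +1 fires, +6 burnt (F count now 1)
Step 6: +0 fires, +1 burnt (F count now 0)
Fire out after step 6
Initially T: 18, now '.': 24
Total burnt (originally-T cells now '.'): 17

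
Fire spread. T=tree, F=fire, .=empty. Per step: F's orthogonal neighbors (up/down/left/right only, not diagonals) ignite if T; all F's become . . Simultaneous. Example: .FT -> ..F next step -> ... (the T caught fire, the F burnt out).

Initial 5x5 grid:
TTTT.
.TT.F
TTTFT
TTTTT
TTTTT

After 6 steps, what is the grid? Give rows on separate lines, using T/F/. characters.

Step 1: 3 trees catch fire, 2 burn out
  TTTT.
  .TT..
  TTF.F
  TTTFT
  TTTTT
Step 2: 5 trees catch fire, 3 burn out
  TTTT.
  .TF..
  TF...
  TTF.F
  TTTFT
Step 3: 6 trees catch fire, 5 burn out
  TTFT.
  .F...
  F....
  TF...
  TTF.F
Step 4: 4 trees catch fire, 6 burn out
  TF.F.
  .....
  .....
  F....
  TF...
Step 5: 2 trees catch fire, 4 burn out
  F....
  .....
  .....
  .....
  F....
Step 6: 0 trees catch fire, 2 burn out
  .....
  .....
  .....
  .....
  .....

.....
.....
.....
.....
.....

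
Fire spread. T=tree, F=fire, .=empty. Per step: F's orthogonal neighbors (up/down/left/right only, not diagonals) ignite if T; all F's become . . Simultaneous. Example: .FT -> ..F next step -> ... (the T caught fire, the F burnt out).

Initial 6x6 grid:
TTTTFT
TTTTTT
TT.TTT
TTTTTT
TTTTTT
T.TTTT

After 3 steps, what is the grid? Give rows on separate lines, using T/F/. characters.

Step 1: 3 trees catch fire, 1 burn out
  TTTF.F
  TTTTFT
  TT.TTT
  TTTTTT
  TTTTTT
  T.TTTT
Step 2: 4 trees catch fire, 3 burn out
  TTF...
  TTTF.F
  TT.TFT
  TTTTTT
  TTTTTT
  T.TTTT
Step 3: 5 trees catch fire, 4 burn out
  TF....
  TTF...
  TT.F.F
  TTTTFT
  TTTTTT
  T.TTTT

TF....
TTF...
TT.F.F
TTTTFT
TTTTTT
T.TTTT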